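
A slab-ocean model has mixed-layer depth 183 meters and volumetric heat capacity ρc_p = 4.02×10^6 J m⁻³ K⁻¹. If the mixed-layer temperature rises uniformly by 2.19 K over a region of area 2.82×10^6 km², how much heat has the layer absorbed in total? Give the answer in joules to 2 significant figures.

Areal heat capacity C = ρc_p × D = 4.02×10^6 × 183 = 7.36×10^8 J m⁻² K⁻¹.
Heat per unit area: q = C ΔT = 7.36×10^8 × 2.19 = 1.61×10^9 J/m².
Total heat: Q = q × A = 1.61×10^9 × (2.82×10^6 × 10⁶ m²) = 4.54×10^21 J.

4.5×10^21 J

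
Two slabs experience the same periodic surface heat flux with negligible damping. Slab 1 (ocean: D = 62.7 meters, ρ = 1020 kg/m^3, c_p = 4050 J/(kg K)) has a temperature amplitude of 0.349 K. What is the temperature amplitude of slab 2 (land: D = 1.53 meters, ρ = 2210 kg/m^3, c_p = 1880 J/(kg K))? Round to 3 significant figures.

14.2 K

C_ocean = 2.59×10^8 J/(m²·K); C_land = 6.36×10^6 J/(m²·K).
A ∝ 1/C ⇒ A_land = A_ocean × C_ocean/C_land = 0.349 × 40.7 = 14.2 K.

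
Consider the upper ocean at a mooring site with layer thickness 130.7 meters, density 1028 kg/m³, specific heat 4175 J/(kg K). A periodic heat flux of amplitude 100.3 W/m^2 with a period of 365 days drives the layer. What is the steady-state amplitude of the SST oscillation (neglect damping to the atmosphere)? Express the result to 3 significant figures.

Areal heat capacity C = ρ c_p D = 1028 × 4175 × 130.7 = 5.61×10^8 J m⁻² K⁻¹.
Angular frequency ω = 2π / T = 2π / 3.15×10^7 s = 1.99×10^-7 s⁻¹.
Cω = 5.61×10^8 × 1.99×10^-7 = 112 W/(m²·K).
Amplitude A = F₀ / (Cω) = 100.3 / 112 = 0.897 K.

0.897 K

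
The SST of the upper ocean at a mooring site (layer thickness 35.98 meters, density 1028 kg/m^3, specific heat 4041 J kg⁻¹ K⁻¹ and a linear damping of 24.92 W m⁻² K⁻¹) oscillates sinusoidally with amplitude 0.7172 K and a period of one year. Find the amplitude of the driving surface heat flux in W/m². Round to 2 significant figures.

28

Areal heat capacity C = ρ c_p D = 1028 × 4041 × 35.98 = 1.49×10^8 J m⁻² K⁻¹.
ω = 2π / 3.15×10^7 s = 1.99×10^-7 s⁻¹.
√((Cω)² + λ²) = √((29.8)² + 24.92²) = 38.8 W/(m²·K).
F₀ = A × √((Cω)²+λ²) = 0.7172 × 38.8 = 27.8 W/m².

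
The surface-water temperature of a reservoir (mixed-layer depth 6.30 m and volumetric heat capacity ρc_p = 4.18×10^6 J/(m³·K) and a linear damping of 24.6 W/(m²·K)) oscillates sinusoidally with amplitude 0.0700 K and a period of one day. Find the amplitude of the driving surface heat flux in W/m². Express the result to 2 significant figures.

130

Areal heat capacity C = ρc_p × D = 4.18×10^6 × 6.30 = 2.63×10^7 J m⁻² K⁻¹.
ω = 2π / 86400 s = 7.27×10^-5 s⁻¹.
√((Cω)² + λ²) = √((1920)² + 24.6²) = 1920 W/(m²·K).
F₀ = A × √((Cω)²+λ²) = 0.0700 × 1920 = 134 W/m².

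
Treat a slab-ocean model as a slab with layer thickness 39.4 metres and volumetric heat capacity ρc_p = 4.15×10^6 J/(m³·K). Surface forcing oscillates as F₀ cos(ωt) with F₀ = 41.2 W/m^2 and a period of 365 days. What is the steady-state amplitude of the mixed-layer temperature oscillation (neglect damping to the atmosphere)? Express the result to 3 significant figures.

Areal heat capacity C = ρc_p × D = 4.15×10^6 × 39.4 = 1.64×10^8 J m⁻² K⁻¹.
Angular frequency ω = 2π / T = 2π / 3.15×10^7 s = 1.99×10^-7 s⁻¹.
Cω = 1.64×10^8 × 1.99×10^-7 = 32.6 W/(m²·K).
Amplitude A = F₀ / (Cω) = 41.2 / 32.6 = 1.26 K.

1.26 K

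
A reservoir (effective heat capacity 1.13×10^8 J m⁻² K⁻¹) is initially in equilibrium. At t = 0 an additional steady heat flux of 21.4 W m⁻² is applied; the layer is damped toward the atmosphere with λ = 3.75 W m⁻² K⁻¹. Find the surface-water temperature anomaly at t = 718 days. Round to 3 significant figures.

4.98 K

Areal heat capacity C = 1.13×10^8 J m⁻² K⁻¹ (given).
τ = C / λ = 1.13×10^8 / 3.75 = 3.01×10^7 s.
Equilibrium anomaly ΔT_eq = F / λ = 21.4 / 3.75 = 5.71 K.
t = 718 days = 6.20×10^7 s, so t/τ = 2.06.
ΔT(t) = ΔT_eq (1 − e^(−t/τ)) = 5.71 × (1 − e^−2.06) = 4.98 K.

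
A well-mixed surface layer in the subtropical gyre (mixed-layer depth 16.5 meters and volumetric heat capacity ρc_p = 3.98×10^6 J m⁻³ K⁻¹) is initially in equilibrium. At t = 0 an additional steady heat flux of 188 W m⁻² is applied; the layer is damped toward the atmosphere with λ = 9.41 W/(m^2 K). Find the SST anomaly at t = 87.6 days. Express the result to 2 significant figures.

Areal heat capacity C = ρc_p × D = 3.98×10^6 × 16.5 = 6.57×10^7 J m⁻² K⁻¹.
τ = C / λ = 6.57×10^7 / 9.41 = 6.98×10^6 s.
Equilibrium anomaly ΔT_eq = F / λ = 188 / 9.41 = 20.0 K.
t = 87.6 days = 7.57×10^6 s, so t/τ = 1.08.
ΔT(t) = ΔT_eq (1 − e^(−t/τ)) = 20.0 × (1 − e^−1.08) = 13.2 K.

13 K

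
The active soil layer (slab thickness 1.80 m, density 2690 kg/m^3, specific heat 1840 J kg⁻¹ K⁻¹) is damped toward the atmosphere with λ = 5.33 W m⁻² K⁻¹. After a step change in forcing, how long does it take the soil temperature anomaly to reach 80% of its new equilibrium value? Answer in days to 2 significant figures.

Areal heat capacity C = ρ c_p D = 2690 × 1840 × 1.80 = 8.91×10^6 J/(m²·K).
τ = C / λ = 8.91×10^6 / 5.33 = 1.67×10^6 s.
Fraction reached: 1 − e^(−t/τ) = 0.80 ⇒ t = −τ ln(1 − 0.80) = τ × 1.61.
t = 2.69×10^6 s = 31.1 days.

31 days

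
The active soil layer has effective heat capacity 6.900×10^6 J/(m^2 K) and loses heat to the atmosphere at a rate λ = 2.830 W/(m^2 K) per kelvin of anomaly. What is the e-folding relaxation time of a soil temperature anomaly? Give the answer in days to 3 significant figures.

28.2 days

Areal heat capacity C = 6.900×10^6 J/(m^2 K) (given).
Relaxation time τ = C / λ = 6.90×10^6 / 2.830 = 2.44×10^6 s.
In days: 2.44×10^6 s / (86400 s/day) = 28.2 days.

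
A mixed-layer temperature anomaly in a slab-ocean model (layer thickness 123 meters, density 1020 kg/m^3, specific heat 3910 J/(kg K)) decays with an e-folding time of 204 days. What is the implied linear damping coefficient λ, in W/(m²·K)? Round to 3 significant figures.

27.8

Areal heat capacity C = ρ c_p D = 1020 × 3910 × 123 = 4.91×10^8 J m⁻² K⁻¹.
τ = 204 days = 1.76×10^7 s.
λ = C / τ = 4.91×10^8 / 1.76×10^7 = 27.8 W/(m²·K).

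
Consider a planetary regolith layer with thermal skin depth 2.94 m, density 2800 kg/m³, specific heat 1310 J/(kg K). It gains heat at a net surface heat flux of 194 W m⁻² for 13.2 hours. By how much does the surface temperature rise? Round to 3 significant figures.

0.855 K

Areal heat capacity C = ρ c_p D = 2800 × 1310 × 2.94 = 1.08×10^7 J/(m^2 K).
Net heat input Q = F Δt = 194 × (13.2 hours × 3600 s/hour) = 9.22×10^6 J/m².
ΔT = Q / C = 9.22×10^6 / 1.08×10^7 = 0.855 K.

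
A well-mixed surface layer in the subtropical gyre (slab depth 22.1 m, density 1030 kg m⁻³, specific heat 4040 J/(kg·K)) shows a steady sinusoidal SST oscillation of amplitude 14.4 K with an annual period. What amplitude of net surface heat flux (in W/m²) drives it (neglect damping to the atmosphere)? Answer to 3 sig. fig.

Areal heat capacity C = ρ c_p D = 1030 × 4040 × 22.1 = 9.20×10^7 J m⁻² K⁻¹.
ω = 2π / 3.15×10^7 s = 1.99×10^-7 s⁻¹.
Cω = 9.20×10^7 × 1.99×10^-7 = 18.3 W/(m²·K).
F₀ = A × Cω = 14.4 × 18.3 = 264 W/m².

264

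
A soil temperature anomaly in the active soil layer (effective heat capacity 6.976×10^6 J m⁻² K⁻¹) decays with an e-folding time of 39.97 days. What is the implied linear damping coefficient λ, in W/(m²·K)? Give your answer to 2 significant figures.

2.0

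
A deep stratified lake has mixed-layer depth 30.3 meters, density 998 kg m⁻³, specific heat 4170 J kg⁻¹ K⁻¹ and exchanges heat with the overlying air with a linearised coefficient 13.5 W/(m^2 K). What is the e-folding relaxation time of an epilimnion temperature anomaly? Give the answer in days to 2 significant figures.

110 days

Areal heat capacity C = ρ c_p D = 998 × 4170 × 30.3 = 1.26×10^8 J/(m^2 K).
Relaxation time τ = C / λ = 1.26×10^8 / 13.5 = 9.34×10^6 s.
In days: 9.34×10^6 s / (86400 s/day) = 108 days.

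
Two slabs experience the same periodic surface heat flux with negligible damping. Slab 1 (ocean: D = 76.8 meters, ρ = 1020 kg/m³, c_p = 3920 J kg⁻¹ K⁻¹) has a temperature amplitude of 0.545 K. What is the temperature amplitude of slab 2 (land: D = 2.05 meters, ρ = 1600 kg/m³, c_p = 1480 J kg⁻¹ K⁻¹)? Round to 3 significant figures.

C_ocean = 3.07×10^8 J/(m²·K); C_land = 4.85×10^6 J/(m²·K).
A ∝ 1/C ⇒ A_land = A_ocean × C_ocean/C_land = 0.545 × 63.3 = 34.5 K.

34.5 K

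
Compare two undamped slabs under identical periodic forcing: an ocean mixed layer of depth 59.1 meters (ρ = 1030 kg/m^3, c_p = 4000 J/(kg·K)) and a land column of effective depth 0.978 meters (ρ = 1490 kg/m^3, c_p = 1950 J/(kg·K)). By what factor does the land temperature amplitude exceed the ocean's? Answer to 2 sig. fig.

86

C_ocean = 1030 × 4000 × 59.1 = 2.43×10^8 J/(m²·K).
C_land = 1490 × 1950 × 0.978 = 2.84×10^6 J/(m²·K).
Undamped amplitude ∝ 1/C, so A_land/A_ocean = C_ocean/C_land = 85.7.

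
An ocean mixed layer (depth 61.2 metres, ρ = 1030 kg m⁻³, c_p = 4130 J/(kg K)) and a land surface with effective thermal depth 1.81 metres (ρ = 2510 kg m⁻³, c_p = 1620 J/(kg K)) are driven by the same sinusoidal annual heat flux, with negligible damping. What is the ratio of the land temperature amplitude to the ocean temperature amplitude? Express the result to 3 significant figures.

35.4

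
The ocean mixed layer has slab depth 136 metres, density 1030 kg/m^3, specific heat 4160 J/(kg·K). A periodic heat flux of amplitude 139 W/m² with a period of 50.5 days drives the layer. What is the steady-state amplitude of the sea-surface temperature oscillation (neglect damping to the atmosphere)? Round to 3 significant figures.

Areal heat capacity C = ρ c_p D = 1030 × 4160 × 136 = 5.83×10^8 J/(m²·K).
Angular frequency ω = 2π / T = 2π / 4.36×10^6 s = 1.44×10^-6 s⁻¹.
Cω = 5.83×10^8 × 1.44×10^-6 = 839 W/(m²·K).
Amplitude A = F₀ / (Cω) = 139 / 839 = 0.166 K.

0.166 K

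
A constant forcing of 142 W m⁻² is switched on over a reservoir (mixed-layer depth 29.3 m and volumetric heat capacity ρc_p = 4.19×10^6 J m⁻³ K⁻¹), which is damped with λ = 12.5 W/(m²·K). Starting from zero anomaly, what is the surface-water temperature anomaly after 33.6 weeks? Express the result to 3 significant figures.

Areal heat capacity C = ρc_p × D = 4.19×10^6 × 29.3 = 1.23×10^8 J/(m²·K).
τ = C / λ = 1.23×10^8 / 12.5 = 9.82×10^6 s.
Equilibrium anomaly ΔT_eq = F / λ = 142 / 12.5 = 11.4 K.
t = 33.6 weeks = 2.03×10^7 s, so t/τ = 2.07.
ΔT(t) = ΔT_eq (1 − e^(−t/τ)) = 11.4 × (1 − e^−2.07) = 9.93 K.

9.93 K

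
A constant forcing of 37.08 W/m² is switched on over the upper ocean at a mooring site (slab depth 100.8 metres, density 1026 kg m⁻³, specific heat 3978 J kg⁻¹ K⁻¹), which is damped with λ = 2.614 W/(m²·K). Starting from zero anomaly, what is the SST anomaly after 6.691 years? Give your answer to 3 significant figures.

Areal heat capacity C = ρ c_p D = 1026 × 3978 × 100.8 = 4.11×10^8 J/(m^2 K).
τ = C / λ = 4.11×10^8 / 2.614 = 1.57×10^8 s.
Equilibrium anomaly ΔT_eq = F / λ = 37.08 / 2.614 = 14.2 K.
t = 6.691 years = 2.11×10^8 s, so t/τ = 1.34.
ΔT(t) = ΔT_eq (1 − e^(−t/τ)) = 14.2 × (1 − e^−1.34) = 10.5 K.

10.5 K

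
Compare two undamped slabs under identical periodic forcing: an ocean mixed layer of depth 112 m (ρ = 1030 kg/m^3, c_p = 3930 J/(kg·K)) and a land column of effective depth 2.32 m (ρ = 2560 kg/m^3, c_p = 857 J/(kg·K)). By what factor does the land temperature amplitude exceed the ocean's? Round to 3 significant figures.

89.1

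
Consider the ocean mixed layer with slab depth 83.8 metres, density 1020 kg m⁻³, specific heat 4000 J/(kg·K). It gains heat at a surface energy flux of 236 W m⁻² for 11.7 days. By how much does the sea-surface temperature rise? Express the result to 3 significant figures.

Areal heat capacity C = ρ c_p D = 1020 × 4000 × 83.8 = 3.42×10^8 J m⁻² K⁻¹.
Net heat input Q = F Δt = 236 × (11.7 days × 86400 s/day) = 2.39×10^8 J/m².
ΔT = Q / C = 2.39×10^8 / 3.42×10^8 = 0.698 K.

0.698 K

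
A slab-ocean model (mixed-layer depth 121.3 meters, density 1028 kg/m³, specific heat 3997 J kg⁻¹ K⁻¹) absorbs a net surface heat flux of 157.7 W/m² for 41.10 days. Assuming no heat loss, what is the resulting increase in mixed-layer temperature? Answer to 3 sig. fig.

1.12 K

Areal heat capacity C = ρ c_p D = 1028 × 3997 × 121.3 = 4.98×10^8 J/(m^2 K).
Net heat input Q = F Δt = 157.7 × (41.10 days × 86400 s/day) = 5.60×10^8 J/m².
ΔT = Q / C = 5.60×10^8 / 4.98×10^8 = 1.12 K.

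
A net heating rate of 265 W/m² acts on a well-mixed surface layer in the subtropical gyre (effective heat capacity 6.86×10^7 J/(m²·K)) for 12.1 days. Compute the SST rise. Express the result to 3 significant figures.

4.04 K

Areal heat capacity C = 6.86×10^7 J/(m²·K) (given).
Net heat input Q = F Δt = 265 × (12.1 days × 86400 s/day) = 2.77×10^8 J/m².
ΔT = Q / C = 2.77×10^8 / 6.86×10^7 = 4.04 K.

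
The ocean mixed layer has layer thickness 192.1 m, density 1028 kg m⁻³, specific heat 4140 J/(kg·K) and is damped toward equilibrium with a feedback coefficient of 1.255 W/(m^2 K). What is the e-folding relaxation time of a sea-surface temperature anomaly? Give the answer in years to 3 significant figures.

20.6 years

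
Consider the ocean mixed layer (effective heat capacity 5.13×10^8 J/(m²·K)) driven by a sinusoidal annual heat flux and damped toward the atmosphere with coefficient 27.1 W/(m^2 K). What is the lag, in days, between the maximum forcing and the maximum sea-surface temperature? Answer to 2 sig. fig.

76 days

Areal heat capacity C = 5.13×10^8 J/(m²·K) (given).
ω = 2π / 3.15×10^7 s = 1.99×10^-7 s⁻¹.
Phase lag φ = arctan(Cω/λ) = arctan(102/27.1) = 1.31 rad.
Time lag = φ / ω = 1.31 / 1.99×10^-7 = 6.58×10^6 s = 76.2 days.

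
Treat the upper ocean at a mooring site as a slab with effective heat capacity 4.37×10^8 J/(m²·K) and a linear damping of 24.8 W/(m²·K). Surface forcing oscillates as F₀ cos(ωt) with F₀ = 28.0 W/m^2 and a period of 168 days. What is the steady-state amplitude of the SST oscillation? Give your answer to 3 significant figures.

Areal heat capacity C = 4.37×10^8 J/(m²·K) (given).
Angular frequency ω = 2π / T = 2π / 1.45×10^7 s = 4.33×10^-7 s⁻¹.
√((Cω)² + λ²) = √((189)² + 24.8²) = 191 W/(m²·K).
Amplitude A = F₀ / √((Cω)²+λ²) = 28.0 / 191 = 0.147 K.

0.147 K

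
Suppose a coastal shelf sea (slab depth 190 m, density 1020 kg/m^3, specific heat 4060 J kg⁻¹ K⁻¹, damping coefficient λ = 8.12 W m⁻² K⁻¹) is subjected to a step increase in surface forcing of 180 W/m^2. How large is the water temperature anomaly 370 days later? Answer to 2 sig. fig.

6.2 K

Areal heat capacity C = ρ c_p D = 1020 × 4060 × 190 = 7.87×10^8 J m⁻² K⁻¹.
τ = C / λ = 7.87×10^8 / 8.12 = 9.69×10^7 s.
Equilibrium anomaly ΔT_eq = F / λ = 180 / 8.12 = 22.2 K.
t = 370 days = 3.20×10^7 s, so t/τ = 0.330.
ΔT(t) = ΔT_eq (1 − e^(−t/τ)) = 22.2 × (1 − e^−0.330) = 6.23 K.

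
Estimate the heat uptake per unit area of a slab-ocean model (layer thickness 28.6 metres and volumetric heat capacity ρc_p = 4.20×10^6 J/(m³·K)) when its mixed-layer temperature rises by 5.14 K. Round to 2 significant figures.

6.2×10^8

Areal heat capacity C = ρc_p × D = 4.20×10^6 × 28.6 = 1.20×10^8 J m⁻² K⁻¹.
ΔQ = C ΔT = 1.20×10^8 × 5.14 = 6.17×10^8 J/m².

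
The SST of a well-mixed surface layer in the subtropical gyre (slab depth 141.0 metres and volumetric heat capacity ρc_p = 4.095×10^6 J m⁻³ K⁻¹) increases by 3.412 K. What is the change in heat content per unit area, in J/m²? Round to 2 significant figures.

Areal heat capacity C = ρc_p × D = 4.095×10^6 × 141.0 = 5.77×10^8 J m⁻² K⁻¹.
ΔQ = C ΔT = 5.77×10^8 × 3.412 = 1.97×10^9 J/m².

2.0×10^9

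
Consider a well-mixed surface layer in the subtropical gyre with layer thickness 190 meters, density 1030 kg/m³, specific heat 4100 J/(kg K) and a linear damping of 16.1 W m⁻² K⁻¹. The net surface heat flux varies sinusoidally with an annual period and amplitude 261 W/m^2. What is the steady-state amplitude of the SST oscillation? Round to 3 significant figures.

1.62 K

Areal heat capacity C = ρ c_p D = 1030 × 4100 × 190 = 8.02×10^8 J m⁻² K⁻¹.
Angular frequency ω = 2π / T = 2π / 3.15×10^7 s = 1.99×10^-7 s⁻¹.
√((Cω)² + λ²) = √((160)² + 16.1²) = 161 W/(m²·K).
Amplitude A = F₀ / √((Cω)²+λ²) = 261 / 161 = 1.62 K.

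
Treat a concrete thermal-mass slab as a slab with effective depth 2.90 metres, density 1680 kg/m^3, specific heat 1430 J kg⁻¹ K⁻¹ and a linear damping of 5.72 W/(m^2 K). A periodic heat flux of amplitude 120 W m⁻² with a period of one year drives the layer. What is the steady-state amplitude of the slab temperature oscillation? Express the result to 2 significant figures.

20 K

Areal heat capacity C = ρ c_p D = 1680 × 1430 × 2.90 = 6.97×10^6 J/(m²·K).
Angular frequency ω = 2π / T = 2π / 3.15×10^7 s = 1.99×10^-7 s⁻¹.
√((Cω)² + λ²) = √((1.39)² + 5.72²) = 5.89 W/(m²·K).
Amplitude A = F₀ / √((Cω)²+λ²) = 120 / 5.89 = 20.4 K.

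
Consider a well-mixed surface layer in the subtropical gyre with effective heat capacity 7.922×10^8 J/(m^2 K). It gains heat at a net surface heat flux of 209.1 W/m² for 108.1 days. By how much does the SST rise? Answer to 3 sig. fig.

2.47 K

Areal heat capacity C = 7.922×10^8 J/(m^2 K) (given).
Net heat input Q = F Δt = 209.1 × (108.1 days × 86400 s/day) = 1.95×10^9 J/m².
ΔT = Q / C = 1.95×10^9 / 7.92×10^8 = 2.47 K.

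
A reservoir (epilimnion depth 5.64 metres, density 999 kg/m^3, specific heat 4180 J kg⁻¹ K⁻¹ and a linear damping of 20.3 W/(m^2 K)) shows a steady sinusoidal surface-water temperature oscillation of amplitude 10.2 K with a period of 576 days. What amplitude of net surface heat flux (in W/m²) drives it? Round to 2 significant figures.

210

Areal heat capacity C = ρ c_p D = 999 × 4180 × 5.64 = 2.36×10^7 J/(m^2 K).
ω = 2π / 4.98×10^7 s = 1.26×10^-7 s⁻¹.
√((Cω)² + λ²) = √((2.97)² + 20.3²) = 20.5 W/(m²·K).
F₀ = A × √((Cω)²+λ²) = 10.2 × 20.5 = 209 W/m².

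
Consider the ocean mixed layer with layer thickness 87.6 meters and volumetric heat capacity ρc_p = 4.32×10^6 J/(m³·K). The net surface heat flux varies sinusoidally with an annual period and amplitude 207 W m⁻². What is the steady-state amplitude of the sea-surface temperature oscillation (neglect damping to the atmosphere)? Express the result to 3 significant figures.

Areal heat capacity C = ρc_p × D = 4.32×10^6 × 87.6 = 3.78×10^8 J/(m^2 K).
Angular frequency ω = 2π / T = 2π / 3.15×10^7 s = 1.99×10^-7 s⁻¹.
Cω = 3.78×10^8 × 1.99×10^-7 = 75.4 W/(m²·K).
Amplitude A = F₀ / (Cω) = 207 / 75.4 = 2.75 K.

2.75 K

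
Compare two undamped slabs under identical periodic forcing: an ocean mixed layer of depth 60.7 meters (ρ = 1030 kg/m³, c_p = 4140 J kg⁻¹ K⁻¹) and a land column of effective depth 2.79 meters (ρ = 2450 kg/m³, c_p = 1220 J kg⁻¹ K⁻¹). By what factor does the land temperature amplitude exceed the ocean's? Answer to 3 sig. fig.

C_ocean = 1030 × 4140 × 60.7 = 2.59×10^8 J/(m²·K).
C_land = 2450 × 1220 × 2.79 = 8.34×10^6 J/(m²·K).
Undamped amplitude ∝ 1/C, so A_land/A_ocean = C_ocean/C_land = 31.0.

31.0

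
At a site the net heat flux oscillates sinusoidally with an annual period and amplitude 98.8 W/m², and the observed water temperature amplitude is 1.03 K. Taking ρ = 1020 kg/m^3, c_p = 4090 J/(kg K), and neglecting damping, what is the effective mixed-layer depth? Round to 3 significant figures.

115 m

ω = 2π / 3.15×10^7 s = 1.99×10^-7 s⁻¹.
Required C = F₀ / (A ω) = 98.8 / (1.03 × 1.99×10^-7) = 4.81×10^8 J/(m²·K).
D = C / (ρ c_p) = 4.81×10^8 / (1020 × 4090) = 115 m.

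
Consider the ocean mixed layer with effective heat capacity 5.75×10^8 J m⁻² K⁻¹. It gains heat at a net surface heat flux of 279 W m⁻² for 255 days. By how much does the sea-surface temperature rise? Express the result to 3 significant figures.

Areal heat capacity C = 5.75×10^8 J m⁻² K⁻¹ (given).
Net heat input Q = F Δt = 279 × (255 days × 86400 s/day) = 6.15×10^9 J/m².
ΔT = Q / C = 6.15×10^9 / 5.75×10^8 = 10.7 K.

10.7 K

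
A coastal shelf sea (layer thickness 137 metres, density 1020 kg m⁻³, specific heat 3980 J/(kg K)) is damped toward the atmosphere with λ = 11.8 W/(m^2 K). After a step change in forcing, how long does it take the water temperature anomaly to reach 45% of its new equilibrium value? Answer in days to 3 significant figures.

326 days

Areal heat capacity C = ρ c_p D = 1020 × 3980 × 137 = 5.56×10^8 J/(m²·K).
τ = C / λ = 5.56×10^8 / 11.8 = 4.71×10^7 s.
Fraction reached: 1 − e^(−t/τ) = 0.45 ⇒ t = −τ ln(1 − 0.45) = τ × 0.598.
t = 2.82×10^7 s = 326 days.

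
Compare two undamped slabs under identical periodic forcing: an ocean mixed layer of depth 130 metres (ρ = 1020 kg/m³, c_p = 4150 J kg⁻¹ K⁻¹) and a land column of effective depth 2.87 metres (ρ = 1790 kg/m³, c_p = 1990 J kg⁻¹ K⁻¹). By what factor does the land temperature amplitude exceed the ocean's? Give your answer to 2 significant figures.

C_ocean = 1020 × 4150 × 130 = 5.50×10^8 J/(m²·K).
C_land = 1790 × 1990 × 2.87 = 1.02×10^7 J/(m²·K).
Undamped amplitude ∝ 1/C, so A_land/A_ocean = C_ocean/C_land = 53.8.

54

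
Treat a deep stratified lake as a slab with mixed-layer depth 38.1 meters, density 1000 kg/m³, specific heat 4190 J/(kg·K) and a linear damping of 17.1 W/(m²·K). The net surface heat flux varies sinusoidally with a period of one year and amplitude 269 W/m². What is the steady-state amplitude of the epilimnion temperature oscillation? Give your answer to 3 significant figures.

7.45 K

Areal heat capacity C = ρ c_p D = 1000 × 4190 × 38.1 = 1.60×10^8 J/(m^2 K).
Angular frequency ω = 2π / T = 2π / 3.15×10^7 s = 1.99×10^-7 s⁻¹.
√((Cω)² + λ²) = √((31.8)² + 17.1²) = 36.1 W/(m²·K).
Amplitude A = F₀ / √((Cω)²+λ²) = 269 / 36.1 = 7.45 K.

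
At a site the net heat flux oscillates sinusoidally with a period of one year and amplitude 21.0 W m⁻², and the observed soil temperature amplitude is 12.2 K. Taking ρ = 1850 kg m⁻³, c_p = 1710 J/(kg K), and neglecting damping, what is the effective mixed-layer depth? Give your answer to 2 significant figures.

2.7 m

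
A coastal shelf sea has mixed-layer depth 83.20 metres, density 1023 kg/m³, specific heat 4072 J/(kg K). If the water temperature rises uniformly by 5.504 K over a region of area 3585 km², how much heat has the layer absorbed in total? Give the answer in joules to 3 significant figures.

Areal heat capacity C = ρ c_p D = 1023 × 4072 × 83.20 = 3.47×10^8 J m⁻² K⁻¹.
Heat per unit area: q = C ΔT = 3.47×10^8 × 5.504 = 1.91×10^9 J/m².
Total heat: Q = q × A = 1.91×10^9 × (3585 × 10⁶ m²) = 6.84×10^18 J.

6.84×10^18 J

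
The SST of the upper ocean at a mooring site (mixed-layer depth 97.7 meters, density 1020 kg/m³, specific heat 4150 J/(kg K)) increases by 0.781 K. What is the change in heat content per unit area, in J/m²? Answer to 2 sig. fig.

Areal heat capacity C = ρ c_p D = 1020 × 4150 × 97.7 = 4.14×10^8 J/(m²·K).
ΔQ = C ΔT = 4.14×10^8 × 0.781 = 3.23×10^8 J/m².

3.2×10^8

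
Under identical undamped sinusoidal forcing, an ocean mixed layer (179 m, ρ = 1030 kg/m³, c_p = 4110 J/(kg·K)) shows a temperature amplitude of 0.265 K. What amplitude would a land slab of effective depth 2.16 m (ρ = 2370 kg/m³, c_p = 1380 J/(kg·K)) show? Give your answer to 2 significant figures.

C_ocean = 7.58×10^8 J/(m²·K); C_land = 7.06×10^6 J/(m²·K).
A ∝ 1/C ⇒ A_land = A_ocean × C_ocean/C_land = 0.265 × 107 = 28.4 K.

28 K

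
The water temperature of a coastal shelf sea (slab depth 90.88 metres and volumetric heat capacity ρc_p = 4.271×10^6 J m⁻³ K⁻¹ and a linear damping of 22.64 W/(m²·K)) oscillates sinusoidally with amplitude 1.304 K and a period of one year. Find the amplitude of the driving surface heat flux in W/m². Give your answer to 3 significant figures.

Areal heat capacity C = ρc_p × D = 4.271×10^6 × 90.88 = 3.88×10^8 J/(m^2 K).
ω = 2π / 3.15×10^7 s = 1.99×10^-7 s⁻¹.
√((Cω)² + λ²) = √((77.3)² + 22.64²) = 80.6 W/(m²·K).
F₀ = A × √((Cω)²+λ²) = 1.304 × 80.6 = 105 W/m².

105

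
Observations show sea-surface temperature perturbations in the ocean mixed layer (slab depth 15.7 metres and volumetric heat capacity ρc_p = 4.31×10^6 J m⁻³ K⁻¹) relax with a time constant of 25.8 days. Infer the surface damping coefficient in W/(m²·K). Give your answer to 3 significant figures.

30.4

Areal heat capacity C = ρc_p × D = 4.31×10^6 × 15.7 = 6.77×10^7 J/(m²·K).
τ = 25.8 days = 2.23×10^6 s.
λ = C / τ = 6.77×10^7 / 2.23×10^6 = 30.4 W/(m²·K).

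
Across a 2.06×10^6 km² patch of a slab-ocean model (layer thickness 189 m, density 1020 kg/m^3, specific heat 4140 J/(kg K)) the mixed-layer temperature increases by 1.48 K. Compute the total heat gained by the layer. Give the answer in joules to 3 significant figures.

Areal heat capacity C = ρ c_p D = 1020 × 4140 × 189 = 7.98×10^8 J m⁻² K⁻¹.
Heat per unit area: q = C ΔT = 7.98×10^8 × 1.48 = 1.18×10^9 J/m².
Total heat: Q = q × A = 1.18×10^9 × (2.06×10^6 × 10⁶ m²) = 2.43×10^21 J.

2.43×10^21 J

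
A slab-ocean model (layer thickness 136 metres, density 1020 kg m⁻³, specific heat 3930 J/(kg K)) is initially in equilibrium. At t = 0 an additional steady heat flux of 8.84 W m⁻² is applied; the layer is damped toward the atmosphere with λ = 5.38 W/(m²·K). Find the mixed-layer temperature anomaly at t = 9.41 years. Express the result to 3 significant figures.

Areal heat capacity C = ρ c_p D = 1020 × 3930 × 136 = 5.45×10^8 J m⁻² K⁻¹.
τ = C / λ = 5.45×10^8 / 5.38 = 1.01×10^8 s.
Equilibrium anomaly ΔT_eq = F / λ = 8.84 / 5.38 = 1.64 K.
t = 9.41 years = 2.97×10^8 s, so t/τ = 2.93.
ΔT(t) = ΔT_eq (1 − e^(−t/τ)) = 1.64 × (1 − e^−2.93) = 1.56 K.

1.56 K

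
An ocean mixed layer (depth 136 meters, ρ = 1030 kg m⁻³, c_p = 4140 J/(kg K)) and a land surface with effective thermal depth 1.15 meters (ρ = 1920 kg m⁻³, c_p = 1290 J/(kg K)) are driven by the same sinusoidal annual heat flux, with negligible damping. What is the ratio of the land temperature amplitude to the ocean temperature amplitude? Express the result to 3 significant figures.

204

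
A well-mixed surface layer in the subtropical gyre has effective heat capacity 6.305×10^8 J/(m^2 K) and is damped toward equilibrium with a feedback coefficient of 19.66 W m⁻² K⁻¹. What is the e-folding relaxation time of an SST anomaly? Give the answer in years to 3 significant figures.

1.02 years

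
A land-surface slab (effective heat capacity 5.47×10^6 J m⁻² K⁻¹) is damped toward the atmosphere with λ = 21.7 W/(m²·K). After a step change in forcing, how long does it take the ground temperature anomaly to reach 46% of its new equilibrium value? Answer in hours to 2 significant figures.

Areal heat capacity C = 5.47×10^6 J m⁻² K⁻¹ (given).
τ = C / λ = 5.47×10^6 / 21.7 = 2.52×10^5 s.
Fraction reached: 1 − e^(−t/τ) = 0.46 ⇒ t = −τ ln(1 − 0.46) = τ × 0.616.
t = 1.55×10^5 s = 43.1 hours.

43 hours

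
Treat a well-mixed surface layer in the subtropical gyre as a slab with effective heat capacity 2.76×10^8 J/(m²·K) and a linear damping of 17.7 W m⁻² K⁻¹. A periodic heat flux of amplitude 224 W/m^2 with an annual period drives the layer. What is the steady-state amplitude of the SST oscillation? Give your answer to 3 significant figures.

Areal heat capacity C = 2.76×10^8 J/(m²·K) (given).
Angular frequency ω = 2π / T = 2π / 3.15×10^7 s = 1.99×10^-7 s⁻¹.
√((Cω)² + λ²) = √((55.0)² + 17.7²) = 57.8 W/(m²·K).
Amplitude A = F₀ / √((Cω)²+λ²) = 224 / 57.8 = 3.88 K.

3.88 K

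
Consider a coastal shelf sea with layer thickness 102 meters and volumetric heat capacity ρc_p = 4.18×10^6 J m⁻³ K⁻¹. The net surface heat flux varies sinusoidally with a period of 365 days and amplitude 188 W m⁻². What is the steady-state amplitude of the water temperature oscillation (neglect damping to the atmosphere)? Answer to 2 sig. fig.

Areal heat capacity C = ρc_p × D = 4.18×10^6 × 102 = 4.26×10^8 J/(m^2 K).
Angular frequency ω = 2π / T = 2π / 3.15×10^7 s = 1.99×10^-7 s⁻¹.
Cω = 4.26×10^8 × 1.99×10^-7 = 84.9 W/(m²·K).
Amplitude A = F₀ / (Cω) = 188 / 84.9 = 2.21 K.

2.2 K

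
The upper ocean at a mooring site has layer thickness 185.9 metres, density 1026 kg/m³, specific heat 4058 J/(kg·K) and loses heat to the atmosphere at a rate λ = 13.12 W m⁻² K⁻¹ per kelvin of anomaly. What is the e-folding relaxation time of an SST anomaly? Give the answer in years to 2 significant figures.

Areal heat capacity C = ρ c_p D = 1026 × 4058 × 185.9 = 7.74×10^8 J/(m^2 K).
Relaxation time τ = C / λ = 7.74×10^8 / 13.12 = 5.90×10^7 s.
In years: 5.90×10^7 s / (3.156×10^7 s/year) = 1.87 years.

1.9 years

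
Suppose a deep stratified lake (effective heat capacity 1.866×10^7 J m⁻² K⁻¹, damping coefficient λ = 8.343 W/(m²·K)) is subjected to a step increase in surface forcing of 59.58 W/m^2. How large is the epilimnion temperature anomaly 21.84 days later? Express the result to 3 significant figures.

Areal heat capacity C = 1.866×10^7 J m⁻² K⁻¹ (given).
τ = C / λ = 1.87×10^7 / 8.343 = 2.24×10^6 s.
Equilibrium anomaly ΔT_eq = F / λ = 59.58 / 8.343 = 7.14 K.
t = 21.84 days = 1.89×10^6 s, so t/τ = 0.844.
ΔT(t) = ΔT_eq (1 − e^(−t/τ)) = 7.14 × (1 − e^−0.844) = 4.07 K.

4.07 K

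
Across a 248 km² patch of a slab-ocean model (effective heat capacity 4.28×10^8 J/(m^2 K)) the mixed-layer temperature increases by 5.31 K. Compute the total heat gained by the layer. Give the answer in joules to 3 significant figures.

5.64×10^17 J

Areal heat capacity C = 4.28×10^8 J/(m^2 K) (given).
Heat per unit area: q = C ΔT = 4.28×10^8 × 5.31 = 2.27×10^9 J/m².
Total heat: Q = q × A = 2.27×10^9 × (248 × 10⁶ m²) = 5.64×10^17 J.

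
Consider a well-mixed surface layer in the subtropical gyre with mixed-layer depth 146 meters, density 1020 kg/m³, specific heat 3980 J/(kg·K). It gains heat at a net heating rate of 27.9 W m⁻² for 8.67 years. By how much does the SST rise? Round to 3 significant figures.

Areal heat capacity C = ρ c_p D = 1020 × 3980 × 146 = 5.93×10^8 J/(m^2 K).
Net heat input Q = F Δt = 27.9 × (8.67 years × 3.156×10^7 s/year) = 7.63×10^9 J/m².
ΔT = Q / C = 7.63×10^9 / 5.93×10^8 = 12.9 K.

12.9 K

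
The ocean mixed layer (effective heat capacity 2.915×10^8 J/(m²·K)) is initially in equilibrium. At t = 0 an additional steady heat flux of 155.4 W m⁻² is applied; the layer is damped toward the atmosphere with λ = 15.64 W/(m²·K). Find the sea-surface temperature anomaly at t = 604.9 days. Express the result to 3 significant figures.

9.33 K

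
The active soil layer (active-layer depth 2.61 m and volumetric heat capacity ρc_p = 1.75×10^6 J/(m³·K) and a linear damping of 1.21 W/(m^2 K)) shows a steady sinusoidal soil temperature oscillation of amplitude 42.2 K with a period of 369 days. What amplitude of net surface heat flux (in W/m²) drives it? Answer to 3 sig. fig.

63.6

Areal heat capacity C = ρc_p × D = 1.75×10^6 × 2.61 = 4.57×10^6 J m⁻² K⁻¹.
ω = 2π / 3.19×10^7 s = 1.97×10^-7 s⁻¹.
√((Cω)² + λ²) = √((0.900)² + 1.21²) = 1.51 W/(m²·K).
F₀ = A × √((Cω)²+λ²) = 42.2 × 1.51 = 63.6 W/m².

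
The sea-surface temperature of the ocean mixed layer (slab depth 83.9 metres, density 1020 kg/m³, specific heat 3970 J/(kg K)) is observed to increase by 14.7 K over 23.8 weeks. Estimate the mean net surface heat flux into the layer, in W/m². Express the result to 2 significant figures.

350

Areal heat capacity C = ρ c_p D = 1020 × 3970 × 83.9 = 3.40×10^8 J/(m²·K).
Required heat per unit area: Q = C ΔT = 3.40×10^8 × 14.7 = 4.99×10^9 J/m².
Flux F = Q / Δt = 4.99×10^9 / 1.44×10^7 s = 347 W/m².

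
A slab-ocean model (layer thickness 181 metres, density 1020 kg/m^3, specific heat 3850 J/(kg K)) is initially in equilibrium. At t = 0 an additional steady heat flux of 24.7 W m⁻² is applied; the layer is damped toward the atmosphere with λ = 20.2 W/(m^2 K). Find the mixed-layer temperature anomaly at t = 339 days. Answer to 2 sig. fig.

0.69 K

Areal heat capacity C = ρ c_p D = 1020 × 3850 × 181 = 7.11×10^8 J m⁻² K⁻¹.
τ = C / λ = 7.11×10^8 / 20.2 = 3.52×10^7 s.
Equilibrium anomaly ΔT_eq = F / λ = 24.7 / 20.2 = 1.22 K.
t = 339 days = 2.93×10^7 s, so t/τ = 0.832.
ΔT(t) = ΔT_eq (1 − e^(−t/τ)) = 1.22 × (1 − e^−0.832) = 0.691 K.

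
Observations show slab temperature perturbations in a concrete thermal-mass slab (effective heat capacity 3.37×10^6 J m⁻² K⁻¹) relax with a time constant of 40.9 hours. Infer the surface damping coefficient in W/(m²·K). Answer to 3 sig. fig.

22.9

Areal heat capacity C = 3.37×10^6 J m⁻² K⁻¹ (given).
τ = 40.9 hours = 1.47×10^5 s.
λ = C / τ = 3.37×10^6 / 1.47×10^5 = 22.9 W/(m²·K).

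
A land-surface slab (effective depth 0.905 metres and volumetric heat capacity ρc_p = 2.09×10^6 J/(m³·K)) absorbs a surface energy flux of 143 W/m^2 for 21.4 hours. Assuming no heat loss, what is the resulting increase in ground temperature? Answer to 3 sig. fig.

5.82 K

Areal heat capacity C = ρc_p × D = 2.09×10^6 × 0.905 = 1.89×10^6 J/(m^2 K).
Net heat input Q = F Δt = 143 × (21.4 hours × 3600 s/hour) = 1.10×10^7 J/m².
ΔT = Q / C = 1.10×10^7 / 1.89×10^6 = 5.82 K.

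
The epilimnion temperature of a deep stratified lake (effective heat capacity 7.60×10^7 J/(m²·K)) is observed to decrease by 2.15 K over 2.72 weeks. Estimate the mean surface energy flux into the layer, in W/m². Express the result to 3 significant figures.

-99.3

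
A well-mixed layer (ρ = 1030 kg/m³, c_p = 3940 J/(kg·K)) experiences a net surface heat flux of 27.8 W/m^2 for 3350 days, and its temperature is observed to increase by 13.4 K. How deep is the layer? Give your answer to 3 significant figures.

Heat input Q = F Δt = 27.8 × 2.89×10^8 s = 8.05×10^9 J/m².
Required areal heat capacity C = Q / ΔT = 6.00×10^8 J/(m²·K).
Depth D = C / (ρ c_p) = 6.00×10^8 / (1030 × 3940) = 148 m.

148 m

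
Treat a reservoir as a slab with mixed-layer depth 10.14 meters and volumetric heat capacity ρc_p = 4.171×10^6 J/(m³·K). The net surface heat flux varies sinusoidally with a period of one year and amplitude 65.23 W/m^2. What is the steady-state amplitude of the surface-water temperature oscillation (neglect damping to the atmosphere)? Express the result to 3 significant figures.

Areal heat capacity C = ρc_p × D = 4.171×10^6 × 10.14 = 4.23×10^7 J/(m^2 K).
Angular frequency ω = 2π / T = 2π / 3.15×10^7 s = 1.99×10^-7 s⁻¹.
Cω = 4.23×10^7 × 1.99×10^-7 = 8.43 W/(m²·K).
Amplitude A = F₀ / (Cω) = 65.23 / 8.43 = 7.74 K.

7.74 K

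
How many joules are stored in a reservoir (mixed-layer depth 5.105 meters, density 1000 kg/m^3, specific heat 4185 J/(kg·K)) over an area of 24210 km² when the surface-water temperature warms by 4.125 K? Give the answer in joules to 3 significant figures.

Areal heat capacity C = ρ c_p D = 1000 × 4185 × 5.105 = 2.14×10^7 J/(m^2 K).
Heat per unit area: q = C ΔT = 2.14×10^7 × 4.125 = 8.81×10^7 J/m².
Total heat: Q = q × A = 8.81×10^7 × (24210 × 10⁶ m²) = 2.13×10^18 J.

2.13×10^18 J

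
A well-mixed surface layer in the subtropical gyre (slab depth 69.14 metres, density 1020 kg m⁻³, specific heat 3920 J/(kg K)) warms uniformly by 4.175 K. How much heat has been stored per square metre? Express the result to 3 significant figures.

1.15×10^9

Areal heat capacity C = ρ c_p D = 1020 × 3920 × 69.14 = 2.76×10^8 J/(m^2 K).
ΔQ = C ΔT = 2.76×10^8 × 4.175 = 1.15×10^9 J/m².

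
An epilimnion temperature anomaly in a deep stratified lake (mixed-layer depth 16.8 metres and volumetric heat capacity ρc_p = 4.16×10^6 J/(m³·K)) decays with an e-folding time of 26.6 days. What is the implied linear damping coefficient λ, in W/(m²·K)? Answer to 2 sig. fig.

Areal heat capacity C = ρc_p × D = 4.16×10^6 × 16.8 = 6.99×10^7 J/(m^2 K).
τ = 26.6 days = 2.30×10^6 s.
λ = C / τ = 6.99×10^7 / 2.30×10^6 = 30.4 W/(m²·K).

30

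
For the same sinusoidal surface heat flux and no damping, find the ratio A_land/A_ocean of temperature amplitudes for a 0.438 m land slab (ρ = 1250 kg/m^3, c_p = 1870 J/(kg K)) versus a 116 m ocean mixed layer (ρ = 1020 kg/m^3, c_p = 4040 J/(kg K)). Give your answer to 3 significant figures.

467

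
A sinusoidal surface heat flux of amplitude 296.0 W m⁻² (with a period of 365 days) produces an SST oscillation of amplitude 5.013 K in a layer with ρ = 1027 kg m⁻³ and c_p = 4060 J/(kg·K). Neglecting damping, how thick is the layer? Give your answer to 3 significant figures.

ω = 2π / 3.15×10^7 s = 1.99×10^-7 s⁻¹.
Required C = F₀ / (A ω) = 296.0 / (5.013 × 1.99×10^-7) = 2.96×10^8 J/(m²·K).
D = C / (ρ c_p) = 2.96×10^8 / (1027 × 4060) = 71.1 m.

71.1 m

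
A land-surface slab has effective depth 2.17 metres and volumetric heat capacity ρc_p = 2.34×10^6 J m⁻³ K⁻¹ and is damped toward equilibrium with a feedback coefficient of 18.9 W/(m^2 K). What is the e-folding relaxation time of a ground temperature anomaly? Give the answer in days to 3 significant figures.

Areal heat capacity C = ρc_p × D = 2.34×10^6 × 2.17 = 5.08×10^6 J/(m²·K).
Relaxation time τ = C / λ = 5.08×10^6 / 18.9 = 2.69×10^5 s.
In days: 2.69×10^5 s / (86400 s/day) = 3.11 days.

3.11 days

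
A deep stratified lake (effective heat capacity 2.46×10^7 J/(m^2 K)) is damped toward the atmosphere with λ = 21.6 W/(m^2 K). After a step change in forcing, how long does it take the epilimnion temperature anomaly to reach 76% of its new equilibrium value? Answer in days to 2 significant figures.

Areal heat capacity C = 2.46×10^7 J/(m^2 K) (given).
τ = C / λ = 2.46×10^7 / 21.6 = 1.14×10^6 s.
Fraction reached: 1 − e^(−t/τ) = 0.76 ⇒ t = −τ ln(1 − 0.76) = τ × 1.43.
t = 1.63×10^6 s = 18.8 days.

19 days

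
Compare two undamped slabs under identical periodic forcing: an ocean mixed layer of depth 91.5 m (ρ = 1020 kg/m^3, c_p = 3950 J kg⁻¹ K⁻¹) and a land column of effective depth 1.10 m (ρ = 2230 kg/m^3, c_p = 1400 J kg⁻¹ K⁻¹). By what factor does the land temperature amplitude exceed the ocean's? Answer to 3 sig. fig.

107

C_ocean = 1020 × 3950 × 91.5 = 3.69×10^8 J/(m²·K).
C_land = 2230 × 1400 × 1.10 = 3.43×10^6 J/(m²·K).
Undamped amplitude ∝ 1/C, so A_land/A_ocean = C_ocean/C_land = 107.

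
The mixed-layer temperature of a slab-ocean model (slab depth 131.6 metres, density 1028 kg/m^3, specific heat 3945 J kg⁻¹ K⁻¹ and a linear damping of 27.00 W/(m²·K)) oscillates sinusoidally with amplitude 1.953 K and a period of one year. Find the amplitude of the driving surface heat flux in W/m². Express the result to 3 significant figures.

214

Areal heat capacity C = ρ c_p D = 1028 × 3945 × 131.6 = 5.34×10^8 J/(m²·K).
ω = 2π / 3.15×10^7 s = 1.99×10^-7 s⁻¹.
√((Cω)² + λ²) = √((106)² + 27.00²) = 110 W/(m²·K).
F₀ = A × √((Cω)²+λ²) = 1.953 × 110 = 214 W/m².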